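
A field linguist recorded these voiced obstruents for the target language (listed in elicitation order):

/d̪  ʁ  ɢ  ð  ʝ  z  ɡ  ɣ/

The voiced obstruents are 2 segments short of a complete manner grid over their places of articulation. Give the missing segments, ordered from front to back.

dental: stop /d̪/, fricative /ð/.
alveolar: stop —, fricative /z/.
palatal: stop —, fricative /ʝ/.
velar: stop /ɡ/, fricative /ɣ/.
uvular: stop /ɢ/, fricative /ʁ/.
Gaps, from front to back: alveolar lacks stop (/d/); palatal lacks stop (/ɟ/).

/d/, /ɟ/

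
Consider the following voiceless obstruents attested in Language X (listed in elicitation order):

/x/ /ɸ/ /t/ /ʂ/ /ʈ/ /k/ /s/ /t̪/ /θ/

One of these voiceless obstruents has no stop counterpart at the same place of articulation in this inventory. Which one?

/ɸ/

Dental: /t̪/ ~ /θ/
Alveolar: /t/ ~ /s/
Retroflex: /ʈ/ ~ /ʂ/
Velar: /k/ ~ /x/
Bilabial: only /ɸ/ (fricative); no stop partner.
So /ɸ/ is the unpaired segment.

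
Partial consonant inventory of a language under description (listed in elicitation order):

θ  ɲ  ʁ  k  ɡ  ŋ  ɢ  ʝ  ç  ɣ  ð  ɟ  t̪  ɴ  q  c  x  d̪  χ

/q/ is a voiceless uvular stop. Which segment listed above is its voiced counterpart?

/ɢ/

The voiced counterpart is a voiced uvular stop — in this inventory, /ɢ/.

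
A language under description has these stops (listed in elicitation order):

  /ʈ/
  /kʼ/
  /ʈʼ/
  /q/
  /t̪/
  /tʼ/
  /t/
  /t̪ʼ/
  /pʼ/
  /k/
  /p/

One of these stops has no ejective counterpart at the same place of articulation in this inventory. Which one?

Bilabial: /p/ ~ /pʼ/
Dental: /t̪/ ~ /t̪ʼ/
Alveolar: /t/ ~ /tʼ/
Retroflex: /ʈ/ ~ /ʈʼ/
Velar: /k/ ~ /kʼ/
Uvular: only /q/ (plain); no ejective partner.
So /q/ is the unpaired segment.

/q/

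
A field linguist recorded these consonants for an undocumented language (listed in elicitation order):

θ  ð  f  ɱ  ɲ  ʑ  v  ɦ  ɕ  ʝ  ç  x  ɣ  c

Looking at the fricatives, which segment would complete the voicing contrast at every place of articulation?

/h/

Voiceless: /f/ (labiodental), /θ/ (dental), /ɕ/ (alveolo-palatal), /ç/ (palatal), /x/ (velar).
Voiced: /v/ (labiodental), /ð/ (dental), /ʑ/ (alveolo-palatal), /ʝ/ (palatal), /ɣ/ (velar), /ɦ/ (glottal).
The glottal row has no voiceless member, so the gap is the voiceless glottal fricative /h/.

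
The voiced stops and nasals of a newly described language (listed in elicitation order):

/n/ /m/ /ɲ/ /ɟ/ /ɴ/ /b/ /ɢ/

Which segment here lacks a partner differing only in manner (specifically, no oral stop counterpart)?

Bilabial: /b/ ~ /m/
Palatal: /ɟ/ ~ /ɲ/
Uvular: /ɢ/ ~ /ɴ/
Alveolar: only /n/ (nasal); no oral stop partner.
So /n/ is the unpaired segment.

/n/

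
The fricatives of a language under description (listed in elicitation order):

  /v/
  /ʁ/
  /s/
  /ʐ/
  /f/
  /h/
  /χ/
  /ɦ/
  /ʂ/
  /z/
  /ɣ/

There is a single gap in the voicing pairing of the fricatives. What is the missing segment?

/x/

labiodental: voiceless /f/, voiced /v/.
alveolar: voiceless /s/, voiced /z/.
retroflex: voiceless /ʂ/, voiced /ʐ/.
velar: voiceless —, voiced /ɣ/.
uvular: voiceless /χ/, voiced /ʁ/.
glottal: voiceless /h/, voiced /ɦ/.
The velar row has no voiceless member, so the gap is the voiceless velar fricative /x/.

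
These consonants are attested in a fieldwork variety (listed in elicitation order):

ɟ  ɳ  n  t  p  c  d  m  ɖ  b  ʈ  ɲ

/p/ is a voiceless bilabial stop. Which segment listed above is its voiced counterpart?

The voiced counterpart is a voiced bilabial stop — in this inventory, /b/.

/b/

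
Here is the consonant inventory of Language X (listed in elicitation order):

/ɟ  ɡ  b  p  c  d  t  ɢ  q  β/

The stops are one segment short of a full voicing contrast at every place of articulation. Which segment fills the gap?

Voiceless: /p/ (bilabial), /t/ (alveolar), /c/ (palatal), /q/ (uvular).
Voiced: /b/ (bilabial), /d/ (alveolar), /ɟ/ (palatal), /ɡ/ (velar), /ɢ/ (uvular).
The velar row has no voiceless member, so the gap is the voiceless velar stop /k/.

/k/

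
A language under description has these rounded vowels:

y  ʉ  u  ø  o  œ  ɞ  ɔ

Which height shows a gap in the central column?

high-mid

Front: /y/ (high), /ø/ (high-mid), /œ/ (low-mid).
Central: /ʉ/ (high), /ɞ/ (low-mid).
Back: /u/ (high), /o/ (high-mid), /ɔ/ (low-mid).
Every height has a central member except high-mid, where /ɵ/ would be expected.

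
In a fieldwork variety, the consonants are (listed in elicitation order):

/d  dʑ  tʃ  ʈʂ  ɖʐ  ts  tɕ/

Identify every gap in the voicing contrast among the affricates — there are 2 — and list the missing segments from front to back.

place of articulation  voiceless  voiced  
alveolar          ts        —       
postalveolar      tʃ        —       
retroflex         ʈʂ        ɖʐ      
alveolo-palatal   tɕ        dʑ      
Gaps, from front to back: alveolar lacks voiced (/dz/); postalveolar lacks voiced (/dʒ/).

/dz/, /dʒ/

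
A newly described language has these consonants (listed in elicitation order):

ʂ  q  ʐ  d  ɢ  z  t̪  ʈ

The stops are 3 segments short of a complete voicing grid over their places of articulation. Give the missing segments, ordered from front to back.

/d̪/, /t/, /ɖ/

place of articulation  voiceless  voiced  
dental            t̪        —       
alveolar          —         d       
retroflex         ʈ         —       
uvular            q         ɢ       
Gaps, from front to back: dental lacks voiced (/d̪/); alveolar lacks voiceless (/t/); retroflex lacks voiced (/ɖ/).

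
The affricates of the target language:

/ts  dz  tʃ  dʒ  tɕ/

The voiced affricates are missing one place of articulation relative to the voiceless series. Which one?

place of articulation  voiceless  voiced  
alveolar          ts        dz      
postalveolar      tʃ        dʒ      
alveolo-palatal   tɕ        —       
Every place of articulation has a voiced member except alveolo-palatal, where /dʑ/ would be expected.

alveolo-palatal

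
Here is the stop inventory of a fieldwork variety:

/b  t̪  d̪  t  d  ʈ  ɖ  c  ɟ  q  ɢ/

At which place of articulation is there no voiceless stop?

bilabial

Voiceless: /t̪/ (dental), /t/ (alveolar), /ʈ/ (retroflex), /c/ (palatal), /q/ (uvular).
Voiced: /b/ (bilabial), /d̪/ (dental), /d/ (alveolar), /ɖ/ (retroflex), /ɟ/ (palatal), /ɢ/ (uvular).
Every place of articulation has a voiceless member except bilabial, where /p/ would be expected.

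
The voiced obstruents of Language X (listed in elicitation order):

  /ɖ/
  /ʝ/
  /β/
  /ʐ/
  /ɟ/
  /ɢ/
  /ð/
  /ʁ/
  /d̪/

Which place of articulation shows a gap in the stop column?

bilabial

place of articulation  stop      fricative
bilabial          —         β       
dental            d̪        ð       
retroflex         ɖ         ʐ       
palatal           ɟ         ʝ       
uvular            ɢ         ʁ       
Every place of articulation has a stop member except bilabial, where /b/ would be expected.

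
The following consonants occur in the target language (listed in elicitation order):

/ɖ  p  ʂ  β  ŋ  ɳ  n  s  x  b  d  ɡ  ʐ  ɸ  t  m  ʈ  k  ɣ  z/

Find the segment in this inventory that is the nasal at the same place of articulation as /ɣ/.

/ɣ/ is a voiced velar fricative.
The nasal at the same place is a velar nasal — in this inventory, /ŋ/.

/ŋ/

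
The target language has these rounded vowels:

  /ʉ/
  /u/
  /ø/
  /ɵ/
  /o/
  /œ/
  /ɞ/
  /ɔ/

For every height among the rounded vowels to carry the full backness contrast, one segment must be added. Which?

height            front     central   back    
high              —         ʉ         u       
high-mid          ø         ɵ         o       
low-mid           œ         ɞ         ɔ       
The high row has no front member, so the gap is the high front rounded vowel /y/.

/y/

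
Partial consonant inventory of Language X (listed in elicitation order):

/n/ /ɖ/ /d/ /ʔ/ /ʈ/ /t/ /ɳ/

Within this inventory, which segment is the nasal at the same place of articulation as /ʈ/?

/ɳ/

/ʈ/ is a voiceless retroflex stop.
The nasal at the same place is a retroflex nasal — in this inventory, /ɳ/.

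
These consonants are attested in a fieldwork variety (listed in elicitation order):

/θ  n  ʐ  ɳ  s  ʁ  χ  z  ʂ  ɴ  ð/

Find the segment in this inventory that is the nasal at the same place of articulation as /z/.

/n/

/z/ is a voiced alveolar fricative.
The nasal at the same place is an alveolar nasal — in this inventory, /n/.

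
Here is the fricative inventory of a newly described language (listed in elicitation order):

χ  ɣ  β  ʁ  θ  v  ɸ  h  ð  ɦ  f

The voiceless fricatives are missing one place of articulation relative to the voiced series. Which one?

velar

Voiceless: /ɸ/ (bilabial), /f/ (labiodental), /θ/ (dental), /χ/ (uvular), /h/ (glottal).
Voiced: /β/ (bilabial), /v/ (labiodental), /ð/ (dental), /ɣ/ (velar), /ʁ/ (uvular), /ɦ/ (glottal).
Every place of articulation has a voiceless member except velar, where /x/ would be expected.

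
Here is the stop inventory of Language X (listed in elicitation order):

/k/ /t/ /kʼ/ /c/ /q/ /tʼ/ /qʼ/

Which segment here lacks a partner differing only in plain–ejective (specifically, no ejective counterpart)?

Alveolar: /t/ ~ /tʼ/
Velar: /k/ ~ /kʼ/
Uvular: /q/ ~ /qʼ/
Palatal: only /c/ (plain); no ejective partner.
So /c/ is the unpaired segment.

/c/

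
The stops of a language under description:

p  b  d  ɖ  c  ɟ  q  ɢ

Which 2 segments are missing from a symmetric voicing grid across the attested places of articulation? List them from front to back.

/t/, /ʈ/

bilabial: voiceless /p/, voiced /b/.
alveolar: voiceless —, voiced /d/.
retroflex: voiceless —, voiced /ɖ/.
palatal: voiceless /c/, voiced /ɟ/.
uvular: voiceless /q/, voiced /ɢ/.
Gaps, from front to back: alveolar lacks voiceless (/t/); retroflex lacks voiceless (/ʈ/).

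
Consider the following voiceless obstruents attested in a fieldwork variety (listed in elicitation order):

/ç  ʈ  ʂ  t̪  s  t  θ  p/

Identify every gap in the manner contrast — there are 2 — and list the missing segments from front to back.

place of articulation  stop      fricative
bilabial          p         —       
dental            t̪        θ       
alveolar          t         s       
retroflex         ʈ         ʂ       
palatal           —         ç       
Gaps, from front to back: bilabial lacks fricative (/ɸ/); palatal lacks stop (/c/).

/ɸ/, /c/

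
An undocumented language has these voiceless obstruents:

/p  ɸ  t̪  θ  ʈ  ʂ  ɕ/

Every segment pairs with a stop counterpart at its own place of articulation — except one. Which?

/ɕ/

Bilabial: /p/ ~ /ɸ/
Dental: /t̪/ ~ /θ/
Retroflex: /ʈ/ ~ /ʂ/
Alveolo-palatal: only /ɕ/ (fricative); no stop partner.
So /ɕ/ is the unpaired segment.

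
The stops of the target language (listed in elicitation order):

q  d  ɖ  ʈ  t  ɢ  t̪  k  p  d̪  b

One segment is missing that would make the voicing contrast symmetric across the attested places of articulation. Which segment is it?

bilabial: voiceless /p/, voiced /b/.
dental: voiceless /t̪/, voiced /d̪/.
alveolar: voiceless /t/, voiced /d/.
retroflex: voiceless /ʈ/, voiced /ɖ/.
velar: voiceless /k/, voiced —.
uvular: voiceless /q/, voiced /ɢ/.
The velar row has no voiced member, so the gap is the voiced velar stop /ɡ/.

/ɡ/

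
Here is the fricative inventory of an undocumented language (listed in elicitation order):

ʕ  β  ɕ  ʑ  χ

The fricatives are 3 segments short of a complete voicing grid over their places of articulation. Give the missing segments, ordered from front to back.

place of articulation  voiceless  voiced  
bilabial          —         β       
alveolo-palatal   ɕ         ʑ       
uvular            χ         —       
pharyngeal        —         ʕ       
Gaps, from front to back: bilabial lacks voiceless (/ɸ/); uvular lacks voiced (/ʁ/); pharyngeal lacks voiceless (/ħ/).

/ɸ/, /ʁ/, /ħ/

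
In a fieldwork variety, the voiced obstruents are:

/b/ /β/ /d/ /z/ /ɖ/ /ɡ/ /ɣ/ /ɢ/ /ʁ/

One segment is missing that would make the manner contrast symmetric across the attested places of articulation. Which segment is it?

place of articulation  stop      fricative
bilabial          b         β       
alveolar          d         z       
retroflex         ɖ         —       
velar             ɡ         ɣ       
uvular            ɢ         ʁ       
The retroflex row has no fricative member, so the gap is the retroflex fricative /ʐ/.

/ʐ/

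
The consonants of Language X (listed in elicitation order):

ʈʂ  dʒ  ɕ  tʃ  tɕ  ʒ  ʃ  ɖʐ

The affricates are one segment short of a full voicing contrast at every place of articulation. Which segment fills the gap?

postalveolar: voiceless /tʃ/, voiced /dʒ/.
retroflex: voiceless /ʈʂ/, voiced /ɖʐ/.
alveolo-palatal: voiceless /tɕ/, voiced —.
The alveolo-palatal row has no voiced member, so the gap is the voiced alveolo-palatal affricate /dʑ/.

/dʑ/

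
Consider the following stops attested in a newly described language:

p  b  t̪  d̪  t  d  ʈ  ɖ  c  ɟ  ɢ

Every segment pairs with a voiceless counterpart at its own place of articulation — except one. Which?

/ɢ/

Bilabial: /p/ ~ /b/
Dental: /t̪/ ~ /d̪/
Alveolar: /t/ ~ /d/
Retroflex: /ʈ/ ~ /ɖ/
Palatal: /c/ ~ /ɟ/
Uvular: only /ɢ/ (voiced); no voiceless partner.
So /ɢ/ is the unpaired segment.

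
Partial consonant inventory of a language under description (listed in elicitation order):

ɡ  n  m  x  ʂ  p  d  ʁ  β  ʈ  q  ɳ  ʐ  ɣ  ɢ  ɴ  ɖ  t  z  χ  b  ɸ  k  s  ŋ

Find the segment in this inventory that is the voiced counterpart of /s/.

/z/

/s/ is a voiceless alveolar fricative.
The voiced counterpart is a voiced alveolar fricative — in this inventory, /z/.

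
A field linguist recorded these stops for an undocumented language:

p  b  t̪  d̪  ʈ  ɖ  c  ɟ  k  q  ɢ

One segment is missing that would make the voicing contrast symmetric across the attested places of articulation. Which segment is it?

/ɡ/

place of articulation  voiceless  voiced  
bilabial          p         b       
dental            t̪        d̪      
retroflex         ʈ         ɖ       
palatal           c         ɟ       
velar             k         —       
uvular            q         ɢ       
The velar row has no voiced member, so the gap is the voiced velar stop /ɡ/.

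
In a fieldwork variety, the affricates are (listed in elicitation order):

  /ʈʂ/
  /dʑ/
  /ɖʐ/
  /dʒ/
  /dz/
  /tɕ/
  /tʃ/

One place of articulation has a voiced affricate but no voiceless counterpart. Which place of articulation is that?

alveolar

place of articulation  voiceless  voiced  
alveolar          —         dz      
postalveolar      tʃ        dʒ      
retroflex         ʈʂ        ɖʐ      
alveolo-palatal   tɕ        dʑ      
Every place of articulation has a voiceless member except alveolar, where /ts/ would be expected.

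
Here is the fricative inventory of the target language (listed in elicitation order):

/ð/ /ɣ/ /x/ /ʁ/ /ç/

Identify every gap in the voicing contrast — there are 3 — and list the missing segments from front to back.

/θ/, /ʝ/, /χ/

dental: voiceless —, voiced /ð/.
palatal: voiceless /ç/, voiced —.
velar: voiceless /x/, voiced /ɣ/.
uvular: voiceless —, voiced /ʁ/.
Gaps, from front to back: dental lacks voiceless (/θ/); palatal lacks voiced (/ʝ/); uvular lacks voiceless (/χ/).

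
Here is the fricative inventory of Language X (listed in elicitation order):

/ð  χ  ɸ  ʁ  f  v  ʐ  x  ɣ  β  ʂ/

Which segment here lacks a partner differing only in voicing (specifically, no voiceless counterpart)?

/ð/

Bilabial: /ɸ/ ~ /β/
Labiodental: /f/ ~ /v/
Retroflex: /ʂ/ ~ /ʐ/
Velar: /x/ ~ /ɣ/
Uvular: /χ/ ~ /ʁ/
Dental: only /ð/ (voiced); no voiceless partner.
So /ð/ is the unpaired segment.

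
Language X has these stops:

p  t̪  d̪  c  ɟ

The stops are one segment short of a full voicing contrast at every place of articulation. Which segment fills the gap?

bilabial: voiceless /p/, voiced —.
dental: voiceless /t̪/, voiced /d̪/.
palatal: voiceless /c/, voiced /ɟ/.
The bilabial row has no voiced member, so the gap is the voiced bilabial stop /b/.

/b/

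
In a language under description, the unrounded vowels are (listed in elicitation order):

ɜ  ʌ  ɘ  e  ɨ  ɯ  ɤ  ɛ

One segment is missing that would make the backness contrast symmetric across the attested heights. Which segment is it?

/i/

height            front     central   back    
high              —         ɨ         ɯ       
high-mid          e         ɘ         ɤ       
low-mid           ɛ         ɜ         ʌ       
The high row has no front member, so the gap is the high front unrounded vowel /i/.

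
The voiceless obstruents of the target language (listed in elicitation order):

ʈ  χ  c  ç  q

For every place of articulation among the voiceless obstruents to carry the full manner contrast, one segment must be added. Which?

/ʂ/

Stop: /ʈ/ (retroflex), /c/ (palatal), /q/ (uvular).
Fricative: /ç/ (palatal), /χ/ (uvular).
The retroflex row has no fricative member, so the gap is the retroflex fricative /ʂ/.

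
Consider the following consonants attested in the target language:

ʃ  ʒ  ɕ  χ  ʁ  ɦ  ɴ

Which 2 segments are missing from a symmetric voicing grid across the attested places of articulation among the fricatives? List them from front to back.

/ʑ/, /h/

Voiceless: /ʃ/ (postalveolar), /ɕ/ (alveolo-palatal), /χ/ (uvular).
Voiced: /ʒ/ (postalveolar), /ʁ/ (uvular), /ɦ/ (glottal).
Gaps, from front to back: alveolo-palatal lacks voiced (/ʑ/); glottal lacks voiceless (/h/).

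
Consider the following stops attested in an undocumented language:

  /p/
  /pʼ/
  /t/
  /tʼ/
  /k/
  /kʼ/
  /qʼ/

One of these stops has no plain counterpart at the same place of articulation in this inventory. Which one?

Bilabial: /p/ ~ /pʼ/
Alveolar: /t/ ~ /tʼ/
Velar: /k/ ~ /kʼ/
Uvular: only /qʼ/ (ejective); no plain partner.
So /qʼ/ is the unpaired segment.

/qʼ/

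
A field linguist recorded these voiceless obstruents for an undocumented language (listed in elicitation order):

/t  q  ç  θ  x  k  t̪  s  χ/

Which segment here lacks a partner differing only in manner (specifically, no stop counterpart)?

Dental: /t̪/ ~ /θ/
Alveolar: /t/ ~ /s/
Velar: /k/ ~ /x/
Uvular: /q/ ~ /χ/
Palatal: only /ç/ (fricative); no stop partner.
So /ç/ is the unpaired segment.

/ç/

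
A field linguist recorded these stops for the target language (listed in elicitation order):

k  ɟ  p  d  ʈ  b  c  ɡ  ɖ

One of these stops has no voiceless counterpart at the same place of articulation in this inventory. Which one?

/d/

Bilabial: /p/ ~ /b/
Retroflex: /ʈ/ ~ /ɖ/
Palatal: /c/ ~ /ɟ/
Velar: /k/ ~ /ɡ/
Alveolar: only /d/ (voiced); no voiceless partner.
So /d/ is the unpaired segment.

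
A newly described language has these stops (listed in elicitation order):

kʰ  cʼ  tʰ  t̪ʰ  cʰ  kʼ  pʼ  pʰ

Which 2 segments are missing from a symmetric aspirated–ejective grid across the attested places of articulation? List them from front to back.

place of articulation  aspirated  ejective
bilabial          pʰ        pʼ      
dental            t̪ʰ       —       
alveolar          tʰ        —       
palatal           cʰ        cʼ      
velar             kʰ        kʼ      
Gaps, from front to back: dental lacks ejective (/t̪ʼ/); alveolar lacks ejective (/tʼ/).

/t̪ʼ/, /tʼ/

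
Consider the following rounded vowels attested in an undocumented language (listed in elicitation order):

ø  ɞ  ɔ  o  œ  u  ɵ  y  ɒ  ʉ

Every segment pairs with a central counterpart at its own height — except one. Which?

High: /y/ ~ /ʉ/ ~ /u/
High-mid: /ø/ ~ /ɵ/ ~ /o/
Low-mid: /œ/ ~ /ɞ/ ~ /ɔ/
Low: only /ɒ/ (back); no central partner.
So /ɒ/ is the unpaired segment.

/ɒ/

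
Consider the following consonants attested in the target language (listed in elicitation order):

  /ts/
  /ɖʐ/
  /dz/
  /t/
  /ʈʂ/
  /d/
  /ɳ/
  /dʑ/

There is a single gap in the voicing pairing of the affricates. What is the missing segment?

Voiceless: /ts/ (alveolar), /ʈʂ/ (retroflex).
Voiced: /dz/ (alveolar), /ɖʐ/ (retroflex), /dʑ/ (alveolo-palatal).
The alveolo-palatal row has no voiceless member, so the gap is the voiceless alveolo-palatal affricate /tɕ/.

/tɕ/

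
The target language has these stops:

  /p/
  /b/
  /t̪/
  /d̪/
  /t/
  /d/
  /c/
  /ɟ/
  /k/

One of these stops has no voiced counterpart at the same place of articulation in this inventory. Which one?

Bilabial: /p/ ~ /b/
Dental: /t̪/ ~ /d̪/
Alveolar: /t/ ~ /d/
Palatal: /c/ ~ /ɟ/
Velar: only /k/ (voiceless); no voiced partner.
So /k/ is the unpaired segment.

/k/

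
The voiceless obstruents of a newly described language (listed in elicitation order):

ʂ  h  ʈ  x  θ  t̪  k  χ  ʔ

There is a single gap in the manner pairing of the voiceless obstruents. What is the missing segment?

place of articulation  stop      fricative
dental            t̪        θ       
retroflex         ʈ         ʂ       
velar             k         x       
uvular            —         χ       
glottal           ʔ         h       
The uvular row has no stop member, so the gap is the uvular stop /q/.

/q/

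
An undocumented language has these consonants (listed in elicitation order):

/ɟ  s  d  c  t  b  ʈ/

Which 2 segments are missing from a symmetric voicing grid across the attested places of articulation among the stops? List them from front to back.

/p/, /ɖ/

Voiceless: /t/ (alveolar), /ʈ/ (retroflex), /c/ (palatal).
Voiced: /b/ (bilabial), /d/ (alveolar), /ɟ/ (palatal).
Gaps, from front to back: bilabial lacks voiceless (/p/); retroflex lacks voiced (/ɖ/).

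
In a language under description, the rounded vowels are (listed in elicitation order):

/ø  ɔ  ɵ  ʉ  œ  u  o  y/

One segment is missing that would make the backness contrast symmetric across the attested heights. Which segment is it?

/ɞ/

Front: /y/ (high), /ø/ (high-mid), /œ/ (low-mid).
Central: /ʉ/ (high), /ɵ/ (high-mid).
Back: /u/ (high), /o/ (high-mid), /ɔ/ (low-mid).
The low-mid row has no central member, so the gap is the low-mid central rounded vowel /ɞ/.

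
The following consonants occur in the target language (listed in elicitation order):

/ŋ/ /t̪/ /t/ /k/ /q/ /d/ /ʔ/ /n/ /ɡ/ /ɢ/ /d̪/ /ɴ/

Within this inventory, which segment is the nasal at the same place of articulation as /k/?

/k/ is a voiceless velar stop.
The nasal at the same place is a velar nasal — in this inventory, /ŋ/.

/ŋ/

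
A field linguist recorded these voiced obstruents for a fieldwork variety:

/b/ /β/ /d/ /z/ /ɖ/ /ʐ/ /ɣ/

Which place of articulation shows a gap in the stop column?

Stop: /b/ (bilabial), /d/ (alveolar), /ɖ/ (retroflex).
Fricative: /β/ (bilabial), /z/ (alveolar), /ʐ/ (retroflex), /ɣ/ (velar).
Every place of articulation has a stop member except velar, where /ɡ/ would be expected.

velar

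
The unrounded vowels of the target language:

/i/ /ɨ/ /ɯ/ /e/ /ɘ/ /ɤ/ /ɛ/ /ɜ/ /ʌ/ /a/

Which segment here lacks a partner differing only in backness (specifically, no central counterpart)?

High: /i/ ~ /ɨ/ ~ /ɯ/
High-mid: /e/ ~ /ɘ/ ~ /ɤ/
Low-mid: /ɛ/ ~ /ɜ/ ~ /ʌ/
Low: only /a/ (front); no central partner.
So /a/ is the unpaired segment.

/a/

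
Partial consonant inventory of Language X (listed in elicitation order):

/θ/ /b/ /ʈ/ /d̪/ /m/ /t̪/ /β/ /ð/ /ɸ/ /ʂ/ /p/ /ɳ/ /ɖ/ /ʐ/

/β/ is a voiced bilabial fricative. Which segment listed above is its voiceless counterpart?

/ɸ/

The voiceless counterpart is a voiceless bilabial fricative — in this inventory, /ɸ/.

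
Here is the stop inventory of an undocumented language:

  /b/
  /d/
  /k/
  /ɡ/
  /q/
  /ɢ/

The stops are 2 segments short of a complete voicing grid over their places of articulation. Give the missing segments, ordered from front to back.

bilabial: voiceless —, voiced /b/.
alveolar: voiceless —, voiced /d/.
velar: voiceless /k/, voiced /ɡ/.
uvular: voiceless /q/, voiced /ɢ/.
Gaps, from front to back: bilabial lacks voiceless (/p/); alveolar lacks voiceless (/t/).

/p/, /t/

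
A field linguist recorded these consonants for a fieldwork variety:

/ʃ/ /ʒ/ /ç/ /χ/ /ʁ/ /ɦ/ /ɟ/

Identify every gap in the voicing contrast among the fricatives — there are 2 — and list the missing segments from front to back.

Voiceless: /ʃ/ (postalveolar), /ç/ (palatal), /χ/ (uvular).
Voiced: /ʒ/ (postalveolar), /ʁ/ (uvular), /ɦ/ (glottal).
Gaps, from front to back: palatal lacks voiced (/ʝ/); glottal lacks voiceless (/h/).

/ʝ/, /h/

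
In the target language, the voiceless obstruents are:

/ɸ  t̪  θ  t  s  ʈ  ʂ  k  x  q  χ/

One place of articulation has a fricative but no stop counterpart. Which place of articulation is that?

place of articulation  stop      fricative
bilabial          —         ɸ       
dental            t̪        θ       
alveolar          t         s       
retroflex         ʈ         ʂ       
velar             k         x       
uvular            q         χ       
Every place of articulation has a stop member except bilabial, where /p/ would be expected.

bilabial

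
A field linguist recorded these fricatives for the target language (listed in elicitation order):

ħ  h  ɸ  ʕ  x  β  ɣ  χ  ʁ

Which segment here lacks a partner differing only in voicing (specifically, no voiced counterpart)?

/h/

Bilabial: /ɸ/ ~ /β/
Velar: /x/ ~ /ɣ/
Uvular: /χ/ ~ /ʁ/
Pharyngeal: /ħ/ ~ /ʕ/
Glottal: only /h/ (voiceless); no voiced partner.
So /h/ is the unpaired segment.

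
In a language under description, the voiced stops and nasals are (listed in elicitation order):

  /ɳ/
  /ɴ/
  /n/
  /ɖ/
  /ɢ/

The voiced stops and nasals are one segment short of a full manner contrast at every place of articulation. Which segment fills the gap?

place of articulation  oral stop  nasal   
alveolar          —         n       
retroflex         ɖ         ɳ       
uvular            ɢ         ɴ       
The alveolar row has no oral stop member, so the gap is the alveolar oral stop /d/.

/d/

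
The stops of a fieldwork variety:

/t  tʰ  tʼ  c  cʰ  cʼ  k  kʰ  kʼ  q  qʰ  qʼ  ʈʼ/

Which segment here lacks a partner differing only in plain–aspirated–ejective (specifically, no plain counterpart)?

Alveolar: /t/ ~ /tʰ/ ~ /tʼ/
Palatal: /c/ ~ /cʰ/ ~ /cʼ/
Velar: /k/ ~ /kʰ/ ~ /kʼ/
Uvular: /q/ ~ /qʰ/ ~ /qʼ/
Retroflex: only /ʈʼ/ (ejective); no plain partner.
So /ʈʼ/ is the unpaired segment.

/ʈʼ/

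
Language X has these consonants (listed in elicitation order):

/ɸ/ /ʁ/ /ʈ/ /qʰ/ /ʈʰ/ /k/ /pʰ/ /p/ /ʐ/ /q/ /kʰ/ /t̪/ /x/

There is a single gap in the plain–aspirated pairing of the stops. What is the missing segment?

Plain: /p/ (bilabial), /t̪/ (dental), /ʈ/ (retroflex), /k/ (velar), /q/ (uvular).
Aspirated: /pʰ/ (bilabial), /ʈʰ/ (retroflex), /kʰ/ (velar), /qʰ/ (uvular).
The dental row has no aspirated member, so the gap is the aspirated dental stop /t̪ʰ/.

/t̪ʰ/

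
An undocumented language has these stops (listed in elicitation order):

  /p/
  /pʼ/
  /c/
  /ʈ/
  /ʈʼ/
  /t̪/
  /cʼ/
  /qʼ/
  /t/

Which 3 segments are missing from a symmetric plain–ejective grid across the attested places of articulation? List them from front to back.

Plain: /p/ (bilabial), /t̪/ (dental), /t/ (alveolar), /ʈ/ (retroflex), /c/ (palatal).
Ejective: /pʼ/ (bilabial), /ʈʼ/ (retroflex), /cʼ/ (palatal), /qʼ/ (uvular).
Gaps, from front to back: dental lacks ejective (/t̪ʼ/); alveolar lacks ejective (/tʼ/); uvular lacks plain (/q/).

/t̪ʼ/, /tʼ/, /q/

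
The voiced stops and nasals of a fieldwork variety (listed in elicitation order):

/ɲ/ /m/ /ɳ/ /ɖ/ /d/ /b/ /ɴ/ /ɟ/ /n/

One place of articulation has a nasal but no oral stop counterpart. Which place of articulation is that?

Oral stop: /b/ (bilabial), /d/ (alveolar), /ɖ/ (retroflex), /ɟ/ (palatal).
Nasal: /m/ (bilabial), /n/ (alveolar), /ɳ/ (retroflex), /ɲ/ (palatal), /ɴ/ (uvular).
Every place of articulation has an oral stop member except uvular, where /ɢ/ would be expected.

uvular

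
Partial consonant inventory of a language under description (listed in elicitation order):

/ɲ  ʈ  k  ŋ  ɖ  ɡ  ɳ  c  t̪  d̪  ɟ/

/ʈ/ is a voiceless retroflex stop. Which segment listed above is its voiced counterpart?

The voiced counterpart is a voiced retroflex stop — in this inventory, /ɖ/.

/ɖ/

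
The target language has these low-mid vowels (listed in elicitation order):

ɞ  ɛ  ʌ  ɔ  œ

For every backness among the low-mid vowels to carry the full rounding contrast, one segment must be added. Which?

/ɜ/

Unrounded: /ɛ/ (front), /ʌ/ (back).
Rounded: /œ/ (front), /ɞ/ (central), /ɔ/ (back).
The central row has no unrounded member, so the gap is the central unrounded vowel /ɜ/.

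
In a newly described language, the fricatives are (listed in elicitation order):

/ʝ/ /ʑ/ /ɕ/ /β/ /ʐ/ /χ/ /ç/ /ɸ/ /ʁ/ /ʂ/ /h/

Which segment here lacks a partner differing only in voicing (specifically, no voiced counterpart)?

Bilabial: /ɸ/ ~ /β/
Retroflex: /ʂ/ ~ /ʐ/
Alveolo-palatal: /ɕ/ ~ /ʑ/
Palatal: /ç/ ~ /ʝ/
Uvular: /χ/ ~ /ʁ/
Glottal: only /h/ (voiceless); no voiced partner.
So /h/ is the unpaired segment.

/h/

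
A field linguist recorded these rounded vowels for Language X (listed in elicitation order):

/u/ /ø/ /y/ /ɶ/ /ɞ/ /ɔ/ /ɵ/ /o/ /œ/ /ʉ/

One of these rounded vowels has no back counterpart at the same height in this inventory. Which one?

/ɶ/

High: /y/ ~ /ʉ/ ~ /u/
High-mid: /ø/ ~ /ɵ/ ~ /o/
Low-mid: /œ/ ~ /ɞ/ ~ /ɔ/
Low: only /ɶ/ (front); no back partner.
So /ɶ/ is the unpaired segment.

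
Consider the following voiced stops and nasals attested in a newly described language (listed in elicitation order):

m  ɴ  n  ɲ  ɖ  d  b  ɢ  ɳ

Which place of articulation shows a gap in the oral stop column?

palatal

place of articulation  oral stop  nasal   
bilabial          b         m       
alveolar          d         n       
retroflex         ɖ         ɳ       
palatal           —         ɲ       
uvular            ɢ         ɴ       
Every place of articulation has an oral stop member except palatal, where /ɟ/ would be expected.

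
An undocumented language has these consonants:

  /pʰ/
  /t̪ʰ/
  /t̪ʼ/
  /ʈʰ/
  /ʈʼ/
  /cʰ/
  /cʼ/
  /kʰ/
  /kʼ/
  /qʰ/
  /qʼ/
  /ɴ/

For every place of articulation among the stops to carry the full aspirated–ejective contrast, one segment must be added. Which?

/pʼ/

bilabial: aspirated /pʰ/, ejective —.
dental: aspirated /t̪ʰ/, ejective /t̪ʼ/.
retroflex: aspirated /ʈʰ/, ejective /ʈʼ/.
palatal: aspirated /cʰ/, ejective /cʼ/.
velar: aspirated /kʰ/, ejective /kʼ/.
uvular: aspirated /qʰ/, ejective /qʼ/.
The bilabial row has no ejective member, so the gap is the ejective bilabial stop /pʼ/.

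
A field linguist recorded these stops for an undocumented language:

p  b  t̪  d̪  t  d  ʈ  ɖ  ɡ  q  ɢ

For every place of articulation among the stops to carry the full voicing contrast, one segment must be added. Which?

Voiceless: /p/ (bilabial), /t̪/ (dental), /t/ (alveolar), /ʈ/ (retroflex), /q/ (uvular).
Voiced: /b/ (bilabial), /d̪/ (dental), /d/ (alveolar), /ɖ/ (retroflex), /ɡ/ (velar), /ɢ/ (uvular).
The velar row has no voiceless member, so the gap is the voiceless velar stop /k/.

/k/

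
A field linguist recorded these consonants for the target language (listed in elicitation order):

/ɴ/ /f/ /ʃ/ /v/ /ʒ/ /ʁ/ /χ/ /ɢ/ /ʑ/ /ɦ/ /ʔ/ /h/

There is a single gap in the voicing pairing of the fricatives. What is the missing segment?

/ɕ/

Voiceless: /f/ (labiodental), /ʃ/ (postalveolar), /χ/ (uvular), /h/ (glottal).
Voiced: /v/ (labiodental), /ʒ/ (postalveolar), /ʑ/ (alveolo-palatal), /ʁ/ (uvular), /ɦ/ (glottal).
The alveolo-palatal row has no voiceless member, so the gap is the voiceless alveolo-palatal fricative /ɕ/.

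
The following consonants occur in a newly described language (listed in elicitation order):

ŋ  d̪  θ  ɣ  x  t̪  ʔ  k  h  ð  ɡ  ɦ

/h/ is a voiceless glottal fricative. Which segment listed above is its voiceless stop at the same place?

/ʔ/

The voiceless stop at the same place is a voiceless glottal stop — in this inventory, /ʔ/.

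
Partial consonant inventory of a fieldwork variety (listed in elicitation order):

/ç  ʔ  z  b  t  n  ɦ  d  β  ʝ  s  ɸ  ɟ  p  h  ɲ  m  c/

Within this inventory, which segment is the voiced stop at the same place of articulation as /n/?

/d/

/n/ is an alveolar nasal.
The voiced stop at the same place is a voiced alveolar stop — in this inventory, /d/.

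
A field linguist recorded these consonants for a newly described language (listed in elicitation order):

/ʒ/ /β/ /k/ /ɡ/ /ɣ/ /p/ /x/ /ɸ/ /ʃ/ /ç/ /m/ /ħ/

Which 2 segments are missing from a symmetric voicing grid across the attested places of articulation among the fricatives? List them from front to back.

place of articulation  voiceless  voiced  
bilabial          ɸ         β       
postalveolar      ʃ         ʒ       
palatal           ç         —       
velar             x         ɣ       
pharyngeal        ħ         —       
Gaps, from front to back: palatal lacks voiced (/ʝ/); pharyngeal lacks voiced (/ʕ/).

/ʝ/, /ʕ/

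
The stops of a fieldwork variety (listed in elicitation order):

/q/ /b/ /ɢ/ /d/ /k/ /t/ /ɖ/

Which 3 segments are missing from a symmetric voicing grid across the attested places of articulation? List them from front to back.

place of articulation  voiceless  voiced  
bilabial          —         b       
alveolar          t         d       
retroflex         —         ɖ       
velar             k         —       
uvular            q         ɢ       
Gaps, from front to back: bilabial lacks voiceless (/p/); retroflex lacks voiceless (/ʈ/); velar lacks voiced (/ɡ/).

/p/, /ʈ/, /ɡ/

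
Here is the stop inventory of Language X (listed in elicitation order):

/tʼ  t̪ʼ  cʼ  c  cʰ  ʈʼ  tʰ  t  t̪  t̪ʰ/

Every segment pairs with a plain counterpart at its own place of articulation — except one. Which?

/ʈʼ/

Dental: /t̪/ ~ /t̪ʰ/ ~ /t̪ʼ/
Alveolar: /t/ ~ /tʰ/ ~ /tʼ/
Palatal: /c/ ~ /cʰ/ ~ /cʼ/
Retroflex: only /ʈʼ/ (ejective); no plain partner.
So /ʈʼ/ is the unpaired segment.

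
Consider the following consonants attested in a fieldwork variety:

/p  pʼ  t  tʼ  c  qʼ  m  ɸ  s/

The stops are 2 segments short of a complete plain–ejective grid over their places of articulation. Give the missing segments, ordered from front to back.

Plain: /p/ (bilabial), /t/ (alveolar), /c/ (palatal).
Ejective: /pʼ/ (bilabial), /tʼ/ (alveolar), /qʼ/ (uvular).
Gaps, from front to back: palatal lacks ejective (/cʼ/); uvular lacks plain (/q/).

/cʼ/, /q/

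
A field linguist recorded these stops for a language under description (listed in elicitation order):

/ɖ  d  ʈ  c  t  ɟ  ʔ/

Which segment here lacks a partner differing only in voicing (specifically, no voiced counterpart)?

Alveolar: /t/ ~ /d/
Retroflex: /ʈ/ ~ /ɖ/
Palatal: /c/ ~ /ɟ/
Glottal: only /ʔ/ (voiceless); no voiced partner.
So /ʔ/ is the unpaired segment.

/ʔ/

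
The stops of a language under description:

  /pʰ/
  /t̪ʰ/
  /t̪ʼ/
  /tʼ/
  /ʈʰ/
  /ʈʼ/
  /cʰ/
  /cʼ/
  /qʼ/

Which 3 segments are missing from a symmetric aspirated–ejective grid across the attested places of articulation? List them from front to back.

/pʼ/, /tʰ/, /qʰ/

place of articulation  aspirated  ejective
bilabial          pʰ        —       
dental            t̪ʰ       t̪ʼ     
alveolar          —         tʼ      
retroflex         ʈʰ        ʈʼ      
palatal           cʰ        cʼ      
uvular            —         qʼ      
Gaps, from front to back: bilabial lacks ejective (/pʼ/); alveolar lacks aspirated (/tʰ/); uvular lacks aspirated (/qʰ/).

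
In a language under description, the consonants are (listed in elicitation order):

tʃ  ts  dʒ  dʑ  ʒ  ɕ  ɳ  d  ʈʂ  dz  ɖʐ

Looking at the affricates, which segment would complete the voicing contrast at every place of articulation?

/tɕ/

place of articulation  voiceless  voiced  
alveolar          ts        dz      
postalveolar      tʃ        dʒ      
retroflex         ʈʂ        ɖʐ      
alveolo-palatal   —         dʑ      
The alveolo-palatal row has no voiceless member, so the gap is the voiceless alveolo-palatal affricate /tɕ/.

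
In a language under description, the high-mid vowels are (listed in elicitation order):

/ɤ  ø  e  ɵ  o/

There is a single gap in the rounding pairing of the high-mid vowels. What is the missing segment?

backness          unrounded  rounded 
front             e         ø       
central           —         ɵ       
back              ɤ         o       
The central row has no unrounded member, so the gap is the central unrounded vowel /ɘ/.

/ɘ/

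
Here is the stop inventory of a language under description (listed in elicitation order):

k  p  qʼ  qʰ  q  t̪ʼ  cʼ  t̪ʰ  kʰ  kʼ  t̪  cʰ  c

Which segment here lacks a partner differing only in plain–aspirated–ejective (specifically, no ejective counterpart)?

/p/

Dental: /t̪/ ~ /t̪ʰ/ ~ /t̪ʼ/
Palatal: /c/ ~ /cʰ/ ~ /cʼ/
Velar: /k/ ~ /kʰ/ ~ /kʼ/
Uvular: /q/ ~ /qʰ/ ~ /qʼ/
Bilabial: only /p/ (plain); no ejective partner.
So /p/ is the unpaired segment.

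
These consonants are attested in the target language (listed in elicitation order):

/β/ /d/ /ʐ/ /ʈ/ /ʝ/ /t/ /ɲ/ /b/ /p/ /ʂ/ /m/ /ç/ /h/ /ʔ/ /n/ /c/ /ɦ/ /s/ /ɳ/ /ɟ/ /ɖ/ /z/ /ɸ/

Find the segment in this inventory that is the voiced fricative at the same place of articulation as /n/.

/z/

/n/ is an alveolar nasal.
The voiced fricative at the same place is a voiced alveolar fricative — in this inventory, /z/.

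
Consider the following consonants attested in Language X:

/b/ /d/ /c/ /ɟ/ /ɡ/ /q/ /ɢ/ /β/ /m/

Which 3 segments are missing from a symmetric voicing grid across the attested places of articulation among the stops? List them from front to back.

Voiceless: /c/ (palatal), /q/ (uvular).
Voiced: /b/ (bilabial), /d/ (alveolar), /ɟ/ (palatal), /ɡ/ (velar), /ɢ/ (uvular).
Gaps, from front to back: bilabial lacks voiceless (/p/); alveolar lacks voiceless (/t/); velar lacks voiceless (/k/).

/p/, /t/, /k/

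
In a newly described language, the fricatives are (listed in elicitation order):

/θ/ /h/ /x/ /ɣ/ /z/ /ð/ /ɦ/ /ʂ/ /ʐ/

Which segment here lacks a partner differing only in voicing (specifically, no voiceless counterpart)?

Dental: /θ/ ~ /ð/
Retroflex: /ʂ/ ~ /ʐ/
Velar: /x/ ~ /ɣ/
Glottal: /h/ ~ /ɦ/
Alveolar: only /z/ (voiced); no voiceless partner.
So /z/ is the unpaired segment.

/z/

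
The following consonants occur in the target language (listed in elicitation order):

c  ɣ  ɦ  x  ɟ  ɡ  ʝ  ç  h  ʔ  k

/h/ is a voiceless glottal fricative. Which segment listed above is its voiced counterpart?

/ɦ/

The voiced counterpart is a voiced glottal fricative — in this inventory, /ɦ/.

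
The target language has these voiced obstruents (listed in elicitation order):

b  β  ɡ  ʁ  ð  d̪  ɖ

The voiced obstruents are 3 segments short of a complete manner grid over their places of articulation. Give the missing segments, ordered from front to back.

/ʐ/, /ɣ/, /ɢ/

Stop: /b/ (bilabial), /d̪/ (dental), /ɖ/ (retroflex), /ɡ/ (velar).
Fricative: /β/ (bilabial), /ð/ (dental), /ʁ/ (uvular).
Gaps, from front to back: retroflex lacks fricative (/ʐ/); velar lacks fricative (/ɣ/); uvular lacks stop (/ɢ/).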